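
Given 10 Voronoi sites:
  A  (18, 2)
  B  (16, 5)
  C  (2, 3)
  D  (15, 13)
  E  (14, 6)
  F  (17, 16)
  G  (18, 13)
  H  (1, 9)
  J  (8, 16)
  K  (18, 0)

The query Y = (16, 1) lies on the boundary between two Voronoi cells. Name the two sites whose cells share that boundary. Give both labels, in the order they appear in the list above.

A and K

Squared distances from Y to each site:
|YA|² = (16−18)² + (1−2)² = 4 + 1 = 5
|YB|² = (16−16)² + (1−5)² = 0 + 16 = 16
|YC|² = (16−2)² + (1−3)² = 196 + 4 = 200
|YD|² = (16−15)² + (1−13)² = 1 + 144 = 145
|YE|² = (16−14)² + (1−6)² = 4 + 25 = 29
|YF|² = (16−17)² + (1−16)² = 1 + 225 = 226
|YG|² = (16−18)² + (1−13)² = 4 + 144 = 148
|YH|² = (16−1)² + (1−9)² = 225 + 64 = 289
|YJ|² = (16−8)² + (1−16)² = 64 + 225 = 289
|YK|² = (16−18)² + (1−0)² = 4 + 1 = 5
Y is equidistant from A and K (both at squared distance 5), and every other site is strictly farther — so Y lies on the A–K Voronoi edge.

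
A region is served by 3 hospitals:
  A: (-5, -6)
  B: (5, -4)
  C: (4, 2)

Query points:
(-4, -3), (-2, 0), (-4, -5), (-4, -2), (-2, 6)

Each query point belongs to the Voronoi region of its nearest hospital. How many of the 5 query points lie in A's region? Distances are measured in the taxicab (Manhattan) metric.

(-4, -3) — d to each: A:4, B:10, C:13 → nearest is A
(-2, 0) — d to each: A:9, B:11, C:8 → nearest is C
(-4, -5) — d to each: A:2, B:10, C:15 → nearest is A
(-4, -2) — d to each: A:5, B:11, C:12 → nearest is A
(-2, 6) — d to each: A:15, B:17, C:10 → nearest is C
3 of the 5 points have A as nearest.

3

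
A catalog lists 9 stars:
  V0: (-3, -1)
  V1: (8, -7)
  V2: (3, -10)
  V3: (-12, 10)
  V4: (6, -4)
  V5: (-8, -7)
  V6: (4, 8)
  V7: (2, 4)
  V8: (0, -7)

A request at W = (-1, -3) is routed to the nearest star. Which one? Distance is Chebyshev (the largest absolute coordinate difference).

V0

d(W,V0) = max(2, 2) = 2
d(W,V1) = max(9, 4) = 9
d(W,V2) = max(4, 7) = 7
d(W,V3) = max(11, 13) = 13
d(W,V4) = max(7, 1) = 7
d(W,V5) = max(7, 4) = 7
d(W,V6) = max(5, 11) = 11
d(W,V7) = max(3, 7) = 7
d(W,V8) = max(1, 4) = 4
V0 is nearest.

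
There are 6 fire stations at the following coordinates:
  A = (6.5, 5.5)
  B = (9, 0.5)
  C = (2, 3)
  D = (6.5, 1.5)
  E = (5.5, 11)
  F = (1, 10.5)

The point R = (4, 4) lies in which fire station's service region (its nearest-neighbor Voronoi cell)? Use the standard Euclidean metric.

C

Squared Euclidean distances:
|RA|² = (4−6.5)² + (4−5.5)² = 6.25 + 2.25 = 8.5
|RB|² = (4−9)² + (4−0.5)² = 25 + 12.25 = 37.25
|RC|² = (4−2)² + (4−3)² = 4 + 1 = 5
|RD|² = (4−6.5)² + (4−1.5)² = 6.25 + 6.25 = 12.5
|RE|² = (4−5.5)² + (4−11)² = 2.25 + 49 = 51.25
|RF|² = (4−1)² + (4−10.5)² = 9 + 42.25 = 51.25
C is nearest.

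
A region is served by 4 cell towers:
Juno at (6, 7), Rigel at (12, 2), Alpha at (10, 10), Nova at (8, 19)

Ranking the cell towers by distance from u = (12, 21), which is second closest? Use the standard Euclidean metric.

Alpha

Since √ is increasing, it suffices to compare squared distances:
d²(u, Juno) = (12−6)² + (21−7)² = 36 + 196 = 232
d²(u, Rigel) = (12−12)² + (21−2)² = 0 + 361 = 361
d²(u, Alpha) = (12−10)² + (21−10)² = 4 + 121 = 125
d²(u, Nova) = (12−8)² + (21−19)² = 16 + 4 = 20
Sorted ascending: Nova, Alpha, Juno, … — the second-nearest is Alpha.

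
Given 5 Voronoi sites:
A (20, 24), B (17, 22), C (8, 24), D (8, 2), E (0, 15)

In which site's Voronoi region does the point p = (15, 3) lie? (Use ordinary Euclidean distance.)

D

Compare squared distances (the ordering matches that of the actual distances):
|pA|² = (15−20)² + (3−24)² = 25 + 441 = 466
|pB|² = (15−17)² + (3−22)² = 4 + 361 = 365
|pC|² = (15−8)² + (3−24)² = 49 + 441 = 490
|pD|² = (15−8)² + (3−2)² = 49 + 1 = 50
|pE|² = (15−0)² + (3−15)² = 225 + 144 = 369
Minimum is at D.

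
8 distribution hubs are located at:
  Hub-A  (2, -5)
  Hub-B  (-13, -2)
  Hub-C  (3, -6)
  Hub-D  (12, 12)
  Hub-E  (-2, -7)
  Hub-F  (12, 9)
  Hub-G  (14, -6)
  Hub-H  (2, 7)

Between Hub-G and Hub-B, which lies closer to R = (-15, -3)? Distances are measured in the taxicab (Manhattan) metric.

Hub-B

d(R, Hub-G) = |-15−14| + |-3−(-6)| = 29 + 3 = 32
d(R, Hub-B) = |-15−(-13)| + |-3−(-2)| = 2 + 1 = 3
32 > 3, so Hub-B is closer.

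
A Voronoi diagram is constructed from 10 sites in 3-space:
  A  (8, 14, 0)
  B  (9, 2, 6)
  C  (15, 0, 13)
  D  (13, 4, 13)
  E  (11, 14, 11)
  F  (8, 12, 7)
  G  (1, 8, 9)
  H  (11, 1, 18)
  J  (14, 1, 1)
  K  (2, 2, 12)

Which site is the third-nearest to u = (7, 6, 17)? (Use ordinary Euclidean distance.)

Since √ is increasing, it suffices to compare squared distances:
|uA|² = 1 + 64 + 289 = 354
|uB|² = 4 + 16 + 121 = 141
|uC|² = 64 + 36 + 16 = 116
|uD|² = 36 + 4 + 16 = 56
|uE|² = 16 + 64 + 36 = 116
|uF|² = 1 + 36 + 100 = 137
|uG|² = 36 + 4 + 64 = 104
|uH|² = 16 + 25 + 1 = 42
|uJ|² = 49 + 25 + 256 = 330
|uK|² = 25 + 16 + 25 = 66
Sorted ascending: H, D, K, G, … — the third-nearest is K.

K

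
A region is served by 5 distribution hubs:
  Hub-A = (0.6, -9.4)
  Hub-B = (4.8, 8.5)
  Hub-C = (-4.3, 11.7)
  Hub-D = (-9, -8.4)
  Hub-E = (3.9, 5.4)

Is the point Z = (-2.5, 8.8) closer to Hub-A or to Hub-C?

Hub-C

Compare squared distances:
d²(Z, Hub-A) = (-2.5−0.6)² + (8.8−(-9.4))² = 9.61 + 331.24 = 340.85
d²(Z, Hub-C) = (-2.5−(-4.3))² + (8.8−11.7)² = 3.24 + 8.41 = 11.65
340.85 > 11.65, so Hub-C is closer.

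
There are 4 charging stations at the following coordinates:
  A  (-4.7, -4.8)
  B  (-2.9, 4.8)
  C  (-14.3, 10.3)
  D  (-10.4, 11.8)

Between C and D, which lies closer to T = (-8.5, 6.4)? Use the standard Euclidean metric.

Compare squared distances:
|TC|² = (-8.5−(-14.3))² + (6.4−10.3)² = 33.64 + 15.21 = 48.85
|TD|² = (-8.5−(-10.4))² + (6.4−11.8)² = 3.61 + 29.16 = 32.77
48.85 > 32.77, so D is closer.

D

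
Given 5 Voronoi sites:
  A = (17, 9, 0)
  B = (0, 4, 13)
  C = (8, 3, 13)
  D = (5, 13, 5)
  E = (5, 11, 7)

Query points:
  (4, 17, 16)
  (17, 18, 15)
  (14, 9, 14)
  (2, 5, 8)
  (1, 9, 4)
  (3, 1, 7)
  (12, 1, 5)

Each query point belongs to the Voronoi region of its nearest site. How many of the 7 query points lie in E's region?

(4, 17, 16) — d² to each: A:489, B:194, C:221, D:138, E:118 → nearest is E
(17, 18, 15) — d² to each: A:306, B:489, C:310, D:269, E:257 → nearest is E
(14, 9, 14) — d² to each: A:205, B:222, C:73, D:178, E:134 → nearest is C
(2, 5, 8) — d² to each: A:305, B:30, C:65, D:82, E:46 → nearest is B
(1, 9, 4) — d² to each: A:272, B:107, C:166, D:33, E:29 → nearest is E
(3, 1, 7) — d² to each: A:309, B:54, C:65, D:152, E:104 → nearest is B
(12, 1, 5) — d² to each: A:114, B:217, C:84, D:193, E:153 → nearest is C
3 of the 7 points have E as nearest.

3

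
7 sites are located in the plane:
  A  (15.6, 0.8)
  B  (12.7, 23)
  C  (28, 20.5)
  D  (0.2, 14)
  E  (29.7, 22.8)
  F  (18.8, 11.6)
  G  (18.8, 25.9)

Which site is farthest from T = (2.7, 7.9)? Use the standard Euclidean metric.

E

Compare squared distances (the ordering matches that of the actual distances):
|TA|² = 166.41 + 50.41 = 216.82
|TB|² = 100 + 228.01 = 328.01
|TC|² = 640.09 + 158.76 = 798.85
|TD|² = 6.25 + 37.21 = 43.46
|TE|² = 729 + 222.01 = 951.01
|TF|² = 259.21 + 13.69 = 272.9
|TG|² = 259.21 + 324 = 583.21
The largest is to E.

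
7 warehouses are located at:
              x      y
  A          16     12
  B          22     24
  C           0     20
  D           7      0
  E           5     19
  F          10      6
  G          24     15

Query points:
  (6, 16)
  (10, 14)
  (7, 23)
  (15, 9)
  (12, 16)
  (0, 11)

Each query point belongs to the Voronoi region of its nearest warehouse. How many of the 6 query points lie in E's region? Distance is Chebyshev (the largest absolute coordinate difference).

4

(6, 16) — d to each: A:10, B:16, C:6, D:16, E:3, F:10, G:18 → nearest is E
(10, 14) — d to each: A:6, B:12, C:10, D:14, E:5, F:8, G:14 → nearest is E
(7, 23) — d to each: A:11, B:15, C:7, D:23, E:4, F:17, G:17 → nearest is E
(15, 9) — d to each: A:3, B:15, C:15, D:9, E:10, F:5, G:9 → nearest is A
(12, 16) — d to each: A:4, B:10, C:12, D:16, E:7, F:10, G:12 → nearest is A
(0, 11) — d to each: A:16, B:22, C:9, D:11, E:8, F:10, G:24 → nearest is E
4 of the 6 points have E as nearest.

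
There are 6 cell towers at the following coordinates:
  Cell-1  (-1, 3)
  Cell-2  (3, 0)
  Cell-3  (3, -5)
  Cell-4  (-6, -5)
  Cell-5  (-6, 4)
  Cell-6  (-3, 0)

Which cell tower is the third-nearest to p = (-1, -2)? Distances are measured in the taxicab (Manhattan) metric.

Cell-2

d(p, Cell-1) = |-1−(-1)| + |-2−3| = 0 + 5 = 5
d(p, Cell-2) = |-1−3| + |-2−0| = 4 + 2 = 6
d(p, Cell-3) = |-1−3| + |-2−(-5)| = 4 + 3 = 7
d(p, Cell-4) = |-1−(-6)| + |-2−(-5)| = 5 + 3 = 8
d(p, Cell-5) = |-1−(-6)| + |-2−4| = 5 + 6 = 11
d(p, Cell-6) = |-1−(-3)| + |-2−0| = 2 + 2 = 4
Sorted ascending: Cell-6, Cell-1, Cell-2, Cell-3, … — the third-nearest is Cell-2.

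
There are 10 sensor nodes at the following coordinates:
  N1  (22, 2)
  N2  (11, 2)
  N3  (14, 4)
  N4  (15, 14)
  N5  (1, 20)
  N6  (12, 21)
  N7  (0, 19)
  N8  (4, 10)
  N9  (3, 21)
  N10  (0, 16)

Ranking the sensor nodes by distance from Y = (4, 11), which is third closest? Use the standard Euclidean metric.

Squared Euclidean distances:
|YN1|² = 324 + 81 = 405
|YN2|² = 49 + 81 = 130
|YN3|² = 100 + 49 = 149
|YN4|² = 121 + 9 = 130
|YN5|² = 9 + 81 = 90
|YN6|² = 64 + 100 = 164
|YN7|² = 16 + 64 = 80
|YN8|² = 0 + 1 = 1
|YN9|² = 1 + 100 = 101
d²(Y, N10) = 16 + 25 = 41
Sorted ascending: N8, N10, N7, N5, … — the third-nearest is N7.

N7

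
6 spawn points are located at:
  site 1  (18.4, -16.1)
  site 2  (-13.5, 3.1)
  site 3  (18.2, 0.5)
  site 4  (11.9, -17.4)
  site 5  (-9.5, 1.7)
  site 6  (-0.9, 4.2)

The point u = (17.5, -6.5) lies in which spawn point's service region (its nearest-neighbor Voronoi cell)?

Since √ is increasing, it suffices to compare squared distances:
d²(u, site 1) = (17.5−18.4)² + (-6.5−(-16.1))² = 0.81 + 92.16 = 92.97
d²(u, site 2) = (17.5−(-13.5))² + (-6.5−3.1)² = 961 + 92.16 = 1053.16
d²(u, site 3) = (17.5−18.2)² + (-6.5−0.5)² = 0.49 + 49 = 49.49
d²(u, site 4) = (17.5−11.9)² + (-6.5−(-17.4))² = 31.36 + 118.81 = 150.17
d²(u, site 5) = (17.5−(-9.5))² + (-6.5−1.7)² = 729 + 67.24 = 796.24
d²(u, site 6) = (17.5−(-0.9))² + (-6.5−4.2)² = 338.56 + 114.49 = 453.05
The smallest is to site 3, so u lies in the Voronoi region of site 3.

site 3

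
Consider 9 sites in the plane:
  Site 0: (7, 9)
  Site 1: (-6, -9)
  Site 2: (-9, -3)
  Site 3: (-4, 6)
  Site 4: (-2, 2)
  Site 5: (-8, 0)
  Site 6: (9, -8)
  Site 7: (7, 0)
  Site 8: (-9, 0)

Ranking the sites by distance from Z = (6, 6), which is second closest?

Site 7

Compare squared distances (the ordering matches that of the actual distances):
d²(Z, Site 0) = (6−7)² + (6−9)² = 1 + 9 = 10
d²(Z, Site 1) = (6−(-6))² + (6−(-9))² = 144 + 225 = 369
d²(Z, Site 2) = (6−(-9))² + (6−(-3))² = 225 + 81 = 306
d²(Z, Site 3) = (6−(-4))² + (6−6)² = 100 + 0 = 100
d²(Z, Site 4) = (6−(-2))² + (6−2)² = 64 + 16 = 80
d²(Z, Site 5) = (6−(-8))² + (6−0)² = 196 + 36 = 232
d²(Z, Site 6) = (6−9)² + (6−(-8))² = 9 + 196 = 205
d²(Z, Site 7) = (6−7)² + (6−0)² = 1 + 36 = 37
d²(Z, Site 8) = (6−(-9))² + (6−0)² = 225 + 36 = 261
Sorted ascending: Site 0, Site 7, Site 4, … — the second-nearest is Site 7.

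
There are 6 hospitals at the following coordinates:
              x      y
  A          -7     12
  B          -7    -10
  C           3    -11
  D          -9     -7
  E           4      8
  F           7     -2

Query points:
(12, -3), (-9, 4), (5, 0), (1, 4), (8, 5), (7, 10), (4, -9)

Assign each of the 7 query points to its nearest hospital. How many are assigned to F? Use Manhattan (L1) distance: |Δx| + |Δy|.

2

(12, -3) — d to each: A:34, B:26, C:17, D:25, E:19, F:6 → nearest is F
(-9, 4) — d to each: A:10, B:16, C:27, D:11, E:17, F:22 → nearest is A
(5, 0) — d to each: A:24, B:22, C:13, D:21, E:9, F:4 → nearest is F
(1, 4) — d to each: A:16, B:22, C:17, D:21, E:7, F:12 → nearest is E
(8, 5) — d to each: A:22, B:30, C:21, D:29, E:7, F:8 → nearest is E
(7, 10) — d to each: A:16, B:34, C:25, D:33, E:5, F:12 → nearest is E
(4, -9) — d to each: A:32, B:12, C:3, D:15, E:17, F:10 → nearest is C
2 of the 7 points have F as nearest.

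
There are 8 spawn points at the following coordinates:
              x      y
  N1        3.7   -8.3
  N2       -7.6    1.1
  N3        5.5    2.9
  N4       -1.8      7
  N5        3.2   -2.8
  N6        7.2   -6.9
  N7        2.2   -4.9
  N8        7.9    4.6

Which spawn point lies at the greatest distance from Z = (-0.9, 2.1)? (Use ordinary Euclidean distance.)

N6

Squared Euclidean distances:
|ZN1|² = 21.16 + 108.16 = 129.32
|ZN2|² = 44.89 + 1 = 45.89
|ZN3|² = 40.96 + 0.64 = 41.6
|ZN4|² = 0.81 + 24.01 = 24.82
|ZN5|² = 16.81 + 24.01 = 40.82
|ZN6|² = 65.61 + 81 = 146.61
|ZN7|² = 9.61 + 49 = 58.61
|ZN8|² = 77.44 + 6.25 = 83.69
The largest is to N6.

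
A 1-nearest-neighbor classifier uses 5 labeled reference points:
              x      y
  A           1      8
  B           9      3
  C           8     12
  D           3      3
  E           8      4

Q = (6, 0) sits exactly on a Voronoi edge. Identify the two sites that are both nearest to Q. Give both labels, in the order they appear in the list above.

Squared distances from Q to each site:
|QA|² = (6−1)² + (0−8)² = 25 + 64 = 89
|QB|² = (6−9)² + (0−3)² = 9 + 9 = 18
|QC|² = (6−8)² + (0−12)² = 4 + 144 = 148
|QD|² = (6−3)² + (0−3)² = 9 + 9 = 18
|QE|² = (6−8)² + (0−4)² = 4 + 16 = 20
Q is equidistant from B and D (both at squared distance 18), and every other site is strictly farther — so Q lies on the B–D Voronoi edge.

B and D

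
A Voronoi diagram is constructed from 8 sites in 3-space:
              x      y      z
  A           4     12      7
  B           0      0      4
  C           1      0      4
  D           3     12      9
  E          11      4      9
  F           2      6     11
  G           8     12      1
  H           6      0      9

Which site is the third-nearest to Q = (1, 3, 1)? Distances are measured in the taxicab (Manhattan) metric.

d(Q,A) = |1−4| + |3−12| + |1−7| = 3 + 9 + 6 = 18
d(Q,B) = |1−0| + |3−0| + |1−4| = 1 + 3 + 3 = 7
d(Q,C) = |1−1| + |3−0| + |1−4| = 0 + 3 + 3 = 6
d(Q,D) = |1−3| + |3−12| + |1−9| = 2 + 9 + 8 = 19
d(Q,E) = |1−11| + |3−4| + |1−9| = 10 + 1 + 8 = 19
d(Q,F) = |1−2| + |3−6| + |1−11| = 1 + 3 + 10 = 14
d(Q,G) = |1−8| + |3−12| + |1−1| = 7 + 9 + 0 = 16
d(Q,H) = |1−6| + |3−0| + |1−9| = 5 + 3 + 8 = 16
Sorted ascending: C, B, F, G, … — the third-nearest is F.

F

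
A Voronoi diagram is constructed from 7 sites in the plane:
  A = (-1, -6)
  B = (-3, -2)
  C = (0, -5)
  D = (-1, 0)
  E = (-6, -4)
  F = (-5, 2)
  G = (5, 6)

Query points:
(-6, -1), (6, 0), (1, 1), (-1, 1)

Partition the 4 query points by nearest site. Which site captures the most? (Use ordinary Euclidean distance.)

D

(-6, -1) — d² to each: A:50, B:10, C:52, D:26, E:9, F:10, G:170 → nearest is E
(6, 0) — d² to each: A:85, B:85, C:61, D:49, E:160, F:125, G:37 → nearest is G
(1, 1) — d² to each: A:53, B:25, C:37, D:5, E:74, F:37, G:41 → nearest is D
(-1, 1) — d² to each: A:49, B:13, C:37, D:1, E:50, F:17, G:61 → nearest is D
Tally — D:2, E:1, G:1. D captures the most (2).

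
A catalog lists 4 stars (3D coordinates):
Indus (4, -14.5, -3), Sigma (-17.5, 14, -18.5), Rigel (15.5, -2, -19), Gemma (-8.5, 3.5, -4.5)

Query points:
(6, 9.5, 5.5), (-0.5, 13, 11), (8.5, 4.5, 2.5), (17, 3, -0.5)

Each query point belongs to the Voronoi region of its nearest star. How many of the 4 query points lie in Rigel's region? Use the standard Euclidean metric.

1

(6, 9.5, 5.5) — d² to each: Indus:652.25, Sigma:1148.5, Rigel:822.75, Gemma:346.25 → nearest is Gemma
(-0.5, 13, 11) — d² to each: Indus:972.5, Sigma:1160.25, Rigel:1381, Gemma:394.5 → nearest is Gemma
(8.5, 4.5, 2.5) — d² to each: Indus:411.5, Sigma:1207.25, Rigel:553.5, Gemma:339 → nearest is Gemma
(17, 3, -0.5) — d² to each: Indus:481.5, Sigma:1635.25, Rigel:369.5, Gemma:666.5 → nearest is Rigel
1 of the 4 points has Rigel as nearest.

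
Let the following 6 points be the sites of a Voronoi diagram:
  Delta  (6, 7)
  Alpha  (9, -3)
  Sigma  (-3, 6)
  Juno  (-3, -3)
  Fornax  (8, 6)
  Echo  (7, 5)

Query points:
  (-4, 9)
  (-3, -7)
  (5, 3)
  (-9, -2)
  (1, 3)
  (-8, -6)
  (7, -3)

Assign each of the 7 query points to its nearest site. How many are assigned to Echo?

(-4, 9) — d² to each: Delta:104, Alpha:313, Sigma:10, Juno:145, Fornax:153, Echo:137 → nearest is Sigma
(-3, -7) — d² to each: Delta:277, Alpha:160, Sigma:169, Juno:16, Fornax:290, Echo:244 → nearest is Juno
(5, 3) — d² to each: Delta:17, Alpha:52, Sigma:73, Juno:100, Fornax:18, Echo:8 → nearest is Echo
(-9, -2) — d² to each: Delta:306, Alpha:325, Sigma:100, Juno:37, Fornax:353, Echo:305 → nearest is Juno
(1, 3) — d² to each: Delta:41, Alpha:100, Sigma:25, Juno:52, Fornax:58, Echo:40 → nearest is Sigma
(-8, -6) — d² to each: Delta:365, Alpha:298, Sigma:169, Juno:34, Fornax:400, Echo:346 → nearest is Juno
(7, -3) — d² to each: Delta:101, Alpha:4, Sigma:181, Juno:100, Fornax:82, Echo:64 → nearest is Alpha
1 of the 7 points has Echo as nearest.

1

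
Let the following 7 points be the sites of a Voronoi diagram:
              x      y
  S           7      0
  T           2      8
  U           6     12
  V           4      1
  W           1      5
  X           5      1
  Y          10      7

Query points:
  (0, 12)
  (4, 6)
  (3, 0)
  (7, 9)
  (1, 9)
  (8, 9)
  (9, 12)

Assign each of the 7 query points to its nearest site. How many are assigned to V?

(0, 12) — d² to each: S:193, T:20, U:36, V:137, W:50, X:146, Y:125 → nearest is T
(4, 6) — d² to each: S:45, T:8, U:40, V:25, W:10, X:26, Y:37 → nearest is T
(3, 0) — d² to each: S:16, T:65, U:153, V:2, W:29, X:5, Y:98 → nearest is V
(7, 9) — d² to each: S:81, T:26, U:10, V:73, W:52, X:68, Y:13 → nearest is U
(1, 9) — d² to each: S:117, T:2, U:34, V:73, W:16, X:80, Y:85 → nearest is T
(8, 9) — d² to each: S:82, T:37, U:13, V:80, W:65, X:73, Y:8 → nearest is Y
(9, 12) — d² to each: S:148, T:65, U:9, V:146, W:113, X:137, Y:26 → nearest is U
1 of the 7 points has V as nearest.

1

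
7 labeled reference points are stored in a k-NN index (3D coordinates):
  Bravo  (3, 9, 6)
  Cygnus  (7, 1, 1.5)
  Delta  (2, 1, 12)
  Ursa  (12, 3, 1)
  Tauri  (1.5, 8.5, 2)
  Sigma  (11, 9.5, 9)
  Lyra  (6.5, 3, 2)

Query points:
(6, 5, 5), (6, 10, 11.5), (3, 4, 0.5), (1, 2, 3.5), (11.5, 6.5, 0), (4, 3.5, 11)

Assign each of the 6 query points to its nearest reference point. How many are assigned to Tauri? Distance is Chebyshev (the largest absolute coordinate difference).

0

(6, 5, 5) — d to each: Bravo:4, Cygnus:4, Delta:7, Ursa:6, Tauri:4.5, Sigma:5, Lyra:3 → nearest is Lyra
(6, 10, 11.5) — d to each: Bravo:5.5, Cygnus:10, Delta:9, Ursa:10.5, Tauri:9.5, Sigma:5, Lyra:9.5 → nearest is Sigma
(3, 4, 0.5) — d to each: Bravo:5.5, Cygnus:4, Delta:11.5, Ursa:9, Tauri:4.5, Sigma:8.5, Lyra:3.5 → nearest is Lyra
(1, 2, 3.5) — d to each: Bravo:7, Cygnus:6, Delta:8.5, Ursa:11, Tauri:6.5, Sigma:10, Lyra:5.5 → nearest is Lyra
(11.5, 6.5, 0) — d to each: Bravo:8.5, Cygnus:5.5, Delta:12, Ursa:3.5, Tauri:10, Sigma:9, Lyra:5 → nearest is Ursa
(4, 3.5, 11) — d to each: Bravo:5.5, Cygnus:9.5, Delta:2.5, Ursa:10, Tauri:9, Sigma:7, Lyra:9 → nearest is Delta
0 of the 6 points have Tauri as nearest.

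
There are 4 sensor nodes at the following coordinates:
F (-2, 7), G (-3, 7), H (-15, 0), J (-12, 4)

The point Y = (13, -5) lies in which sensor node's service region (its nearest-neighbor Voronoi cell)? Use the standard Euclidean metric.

F

Squared Euclidean distances:
|YF|² = (13−(-2))² + (-5−7)² = 225 + 144 = 369
|YG|² = (13−(-3))² + (-5−7)² = 256 + 144 = 400
|YH|² = (13−(-15))² + (-5−0)² = 784 + 25 = 809
|YJ|² = (13−(-12))² + (-5−4)² = 625 + 81 = 706
F is nearest.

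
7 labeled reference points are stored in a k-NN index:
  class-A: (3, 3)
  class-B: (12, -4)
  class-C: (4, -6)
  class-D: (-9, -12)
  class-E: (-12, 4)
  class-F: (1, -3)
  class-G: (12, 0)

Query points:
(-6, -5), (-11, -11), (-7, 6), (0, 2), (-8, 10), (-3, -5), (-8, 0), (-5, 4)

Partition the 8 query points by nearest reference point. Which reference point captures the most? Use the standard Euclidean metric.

(-6, -5) — d² to each: class-A:145, class-B:325, class-C:101, class-D:58, class-E:117, class-F:53, class-G:349 → nearest is class-F
(-11, -11) — d² to each: class-A:392, class-B:578, class-C:250, class-D:5, class-E:226, class-F:208, class-G:650 → nearest is class-D
(-7, 6) — d² to each: class-A:109, class-B:461, class-C:265, class-D:328, class-E:29, class-F:145, class-G:397 → nearest is class-E
(0, 2) — d² to each: class-A:10, class-B:180, class-C:80, class-D:277, class-E:148, class-F:26, class-G:148 → nearest is class-A
(-8, 10) — d² to each: class-A:170, class-B:596, class-C:400, class-D:485, class-E:52, class-F:250, class-G:500 → nearest is class-E
(-3, -5) — d² to each: class-A:100, class-B:226, class-C:50, class-D:85, class-E:162, class-F:20, class-G:250 → nearest is class-F
(-8, 0) — d² to each: class-A:130, class-B:416, class-C:180, class-D:145, class-E:32, class-F:90, class-G:400 → nearest is class-E
(-5, 4) — d² to each: class-A:65, class-B:353, class-C:181, class-D:272, class-E:49, class-F:85, class-G:305 → nearest is class-E
Tally — class-A:1, class-D:1, class-E:4, class-F:2. class-E captures the most (4).

class-E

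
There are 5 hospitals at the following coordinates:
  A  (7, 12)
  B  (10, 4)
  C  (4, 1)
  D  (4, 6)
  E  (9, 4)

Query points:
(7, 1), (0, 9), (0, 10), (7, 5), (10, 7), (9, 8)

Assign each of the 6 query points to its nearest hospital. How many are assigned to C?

(7, 1) — d² to each: A:121, B:18, C:9, D:34, E:13 → nearest is C
(0, 9) — d² to each: A:58, B:125, C:80, D:25, E:106 → nearest is D
(0, 10) — d² to each: A:53, B:136, C:97, D:32, E:117 → nearest is D
(7, 5) — d² to each: A:49, B:10, C:25, D:10, E:5 → nearest is E
(10, 7) — d² to each: A:34, B:9, C:72, D:37, E:10 → nearest is B
(9, 8) — d² to each: A:20, B:17, C:74, D:29, E:16 → nearest is E
1 of the 6 points has C as nearest.

1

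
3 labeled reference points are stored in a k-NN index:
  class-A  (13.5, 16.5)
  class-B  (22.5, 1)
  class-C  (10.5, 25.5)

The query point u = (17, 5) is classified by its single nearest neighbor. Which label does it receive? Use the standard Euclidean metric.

class-B

Since √ is increasing, it suffices to compare squared distances:
d²(u, class-A) = 12.25 + 132.25 = 144.5
d²(u, class-B) = 30.25 + 16 = 46.25
d²(u, class-C) = 42.25 + 420.25 = 462.5
Minimum is at class-B.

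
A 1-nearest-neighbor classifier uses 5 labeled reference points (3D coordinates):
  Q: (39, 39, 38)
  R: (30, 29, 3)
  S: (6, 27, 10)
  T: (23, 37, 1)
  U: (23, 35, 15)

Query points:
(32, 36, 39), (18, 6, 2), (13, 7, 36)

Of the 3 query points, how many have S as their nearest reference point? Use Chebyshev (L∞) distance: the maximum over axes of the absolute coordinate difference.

(32, 36, 39) — d to each: Q:7, R:36, S:29, T:38, U:24 → nearest is Q
(18, 6, 2) — d to each: Q:36, R:23, S:21, T:31, U:29 → nearest is S
(13, 7, 36) — d to each: Q:32, R:33, S:26, T:35, U:28 → nearest is S
2 of the 3 points have S as nearest.

2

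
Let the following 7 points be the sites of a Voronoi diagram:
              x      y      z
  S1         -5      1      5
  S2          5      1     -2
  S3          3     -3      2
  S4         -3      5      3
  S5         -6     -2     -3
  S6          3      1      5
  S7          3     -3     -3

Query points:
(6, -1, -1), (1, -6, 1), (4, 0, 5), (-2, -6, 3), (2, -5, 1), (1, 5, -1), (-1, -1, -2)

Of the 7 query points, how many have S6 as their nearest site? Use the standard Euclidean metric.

(6, -1, -1) — d² to each: S1:161, S2:6, S3:22, S4:133, S5:149, S6:49, S7:17 → nearest is S2
(1, -6, 1) — d² to each: S1:101, S2:74, S3:14, S4:141, S5:81, S6:69, S7:29 → nearest is S3
(4, 0, 5) — d² to each: S1:82, S2:51, S3:19, S4:78, S5:168, S6:2, S7:74 → nearest is S6
(-2, -6, 3) — d² to each: S1:62, S2:123, S3:35, S4:122, S5:68, S6:78, S7:70 → nearest is S3
(2, -5, 1) — d² to each: S1:101, S2:54, S3:6, S4:129, S5:89, S6:53, S7:21 → nearest is S3
(1, 5, -1) — d² to each: S1:88, S2:33, S3:77, S4:32, S5:102, S6:56, S7:72 → nearest is S4
(-1, -1, -2) — d² to each: S1:69, S2:40, S3:36, S4:65, S5:27, S6:69, S7:21 → nearest is S7
1 of the 7 points has S6 as nearest.

1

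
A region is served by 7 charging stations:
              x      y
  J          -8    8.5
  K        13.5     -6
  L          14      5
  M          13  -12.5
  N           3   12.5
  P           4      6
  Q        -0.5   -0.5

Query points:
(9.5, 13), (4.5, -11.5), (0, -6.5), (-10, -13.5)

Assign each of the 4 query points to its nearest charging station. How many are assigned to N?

(9.5, 13) — d² to each: J:326.5, K:377, L:84.25, M:662.5, N:42.5, P:79.25, Q:282.25 → nearest is N
(4.5, -11.5) — d² to each: J:556.25, K:111.25, L:362.5, M:73.25, N:578.25, P:306.5, Q:146 → nearest is M
(0, -6.5) — d² to each: J:289, K:182.5, L:328.25, M:205, N:370, P:172.25, Q:36.25 → nearest is Q
(-10, -13.5) — d² to each: J:488, K:608.5, L:918.25, M:530, N:845, P:576.25, Q:259.25 → nearest is Q
1 of the 4 points has N as nearest.

1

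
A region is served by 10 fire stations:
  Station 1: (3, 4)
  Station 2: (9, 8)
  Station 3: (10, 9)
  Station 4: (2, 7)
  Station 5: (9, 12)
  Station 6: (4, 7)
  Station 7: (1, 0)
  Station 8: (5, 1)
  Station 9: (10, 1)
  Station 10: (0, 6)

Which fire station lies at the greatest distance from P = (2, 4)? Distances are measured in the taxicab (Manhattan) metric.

d(P, Station 1) = |2−3| + |4−4| = 1 + 0 = 1
d(P, Station 2) = |2−9| + |4−8| = 7 + 4 = 11
d(P, Station 3) = |2−10| + |4−9| = 8 + 5 = 13
d(P, Station 4) = |2−2| + |4−7| = 0 + 3 = 3
d(P, Station 5) = |2−9| + |4−12| = 7 + 8 = 15
d(P, Station 6) = |2−4| + |4−7| = 2 + 3 = 5
d(P, Station 7) = |2−1| + |4−0| = 1 + 4 = 5
d(P, Station 8) = |2−5| + |4−1| = 3 + 3 = 6
d(P, Station 9) = |2−10| + |4−1| = 8 + 3 = 11
d(P, Station 10) = |2−0| + |4−6| = 2 + 2 = 4
The largest is to Station 5.

Station 5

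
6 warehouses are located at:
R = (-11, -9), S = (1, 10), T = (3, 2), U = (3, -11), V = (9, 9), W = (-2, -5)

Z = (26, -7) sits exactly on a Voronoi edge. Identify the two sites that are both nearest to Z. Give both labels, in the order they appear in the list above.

U and V

Squared distances from Z to each site:
|ZR|² = (26−(-11))² + (-7−(-9))² = 1369 + 4 = 1373
|ZS|² = (26−1)² + (-7−10)² = 625 + 289 = 914
|ZT|² = (26−3)² + (-7−2)² = 529 + 81 = 610
|ZU|² = (26−3)² + (-7−(-11))² = 529 + 16 = 545
|ZV|² = (26−9)² + (-7−9)² = 289 + 256 = 545
|ZW|² = (26−(-2))² + (-7−(-5))² = 784 + 4 = 788
Z is equidistant from U and V (both at squared distance 545), and every other site is strictly farther — so Z lies on the U–V Voronoi edge.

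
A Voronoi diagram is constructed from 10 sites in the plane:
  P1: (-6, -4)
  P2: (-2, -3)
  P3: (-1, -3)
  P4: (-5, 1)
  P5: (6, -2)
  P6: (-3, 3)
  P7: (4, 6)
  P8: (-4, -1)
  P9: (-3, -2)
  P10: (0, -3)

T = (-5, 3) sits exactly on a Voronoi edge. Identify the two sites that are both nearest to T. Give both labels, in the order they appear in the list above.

P4 and P6

Squared distances from T to each site:
|TP1|² = 1 + 49 = 50
|TP2|² = 9 + 36 = 45
|TP3|² = 16 + 36 = 52
|TP4|² = 0 + 4 = 4
|TP5|² = 121 + 25 = 146
|TP6|² = 4 + 0 = 4
|TP7|² = 81 + 9 = 90
|TP8|² = 1 + 16 = 17
|TP9|² = 4 + 25 = 29
d²(T, P10) = 25 + 36 = 61
T is equidistant from P4 and P6 (both at squared distance 4), and every other site is strictly farther — so T lies on the P4–P6 Voronoi edge.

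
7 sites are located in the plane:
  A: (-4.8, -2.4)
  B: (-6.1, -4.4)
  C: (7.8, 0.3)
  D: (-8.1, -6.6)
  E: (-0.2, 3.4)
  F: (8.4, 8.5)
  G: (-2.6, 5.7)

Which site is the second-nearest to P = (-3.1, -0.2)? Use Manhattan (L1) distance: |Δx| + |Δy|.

d(P,A) = |-3.1−(-4.8)| + |-0.2−(-2.4)| = 1.7 + 2.2 = 3.9
d(P,B) = |-3.1−(-6.1)| + |-0.2−(-4.4)| = 3 + 4.2 = 7.2
d(P,C) = |-3.1−7.8| + |-0.2−0.3| = 10.9 + 0.5 = 11.4
d(P,D) = |-3.1−(-8.1)| + |-0.2−(-6.6)| = 5 + 6.4 = 11.4
d(P,E) = |-3.1−(-0.2)| + |-0.2−3.4| = 2.9 + 3.6 = 6.5
d(P,F) = |-3.1−8.4| + |-0.2−8.5| = 11.5 + 8.7 = 20.2
d(P,G) = |-3.1−(-2.6)| + |-0.2−5.7| = 0.5 + 5.9 = 6.4
Sorted ascending: A, G, E, … — the second-nearest is G.

G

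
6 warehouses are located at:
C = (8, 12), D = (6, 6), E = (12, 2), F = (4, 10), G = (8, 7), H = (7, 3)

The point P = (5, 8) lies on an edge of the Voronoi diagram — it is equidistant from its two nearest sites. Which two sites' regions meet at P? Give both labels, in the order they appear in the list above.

D and F

Squared distances from P to each site:
|PC|² = (5−8)² + (8−12)² = 9 + 16 = 25
|PD|² = (5−6)² + (8−6)² = 1 + 4 = 5
|PE|² = (5−12)² + (8−2)² = 49 + 36 = 85
|PF|² = (5−4)² + (8−10)² = 1 + 4 = 5
|PG|² = (5−8)² + (8−7)² = 9 + 1 = 10
|PH|² = (5−7)² + (8−3)² = 4 + 25 = 29
P is equidistant from D and F (both at squared distance 5), and every other site is strictly farther — so P lies on the D–F Voronoi edge.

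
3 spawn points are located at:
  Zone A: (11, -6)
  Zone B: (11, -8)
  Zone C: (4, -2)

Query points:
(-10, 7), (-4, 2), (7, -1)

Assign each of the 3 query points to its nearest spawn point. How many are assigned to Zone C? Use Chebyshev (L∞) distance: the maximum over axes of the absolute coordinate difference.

3

(-10, 7) — d to each: Zone A:21, Zone B:21, Zone C:14 → nearest is Zone C
(-4, 2) — d to each: Zone A:15, Zone B:15, Zone C:8 → nearest is Zone C
(7, -1) — d to each: Zone A:5, Zone B:7, Zone C:3 → nearest is Zone C
3 of the 3 points have Zone C as nearest.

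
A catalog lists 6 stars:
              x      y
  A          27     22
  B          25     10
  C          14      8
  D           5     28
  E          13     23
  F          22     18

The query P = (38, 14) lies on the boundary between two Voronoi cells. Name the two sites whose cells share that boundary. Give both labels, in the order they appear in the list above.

A and B

Squared distances from P to each site:
|PA|² = (38−27)² + (14−22)² = 121 + 64 = 185
|PB|² = (38−25)² + (14−10)² = 169 + 16 = 185
|PC|² = (38−14)² + (14−8)² = 576 + 36 = 612
|PD|² = (38−5)² + (14−28)² = 1089 + 196 = 1285
|PE|² = (38−13)² + (14−23)² = 625 + 81 = 706
|PF|² = (38−22)² + (14−18)² = 256 + 16 = 272
P is equidistant from A and B (both at squared distance 185), and every other site is strictly farther — so P lies on the A–B Voronoi edge.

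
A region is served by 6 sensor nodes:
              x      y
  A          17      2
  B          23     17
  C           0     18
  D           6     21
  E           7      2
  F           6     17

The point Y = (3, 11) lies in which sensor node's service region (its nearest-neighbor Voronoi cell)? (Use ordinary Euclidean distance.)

Compare squared distances (the ordering matches that of the actual distances):
|YA|² = 196 + 81 = 277
|YB|² = 400 + 36 = 436
|YC|² = 9 + 49 = 58
|YD|² = 9 + 100 = 109
|YE|² = 16 + 81 = 97
|YF|² = 9 + 36 = 45
The smallest is to F, so Y lies in the Voronoi region of F.

F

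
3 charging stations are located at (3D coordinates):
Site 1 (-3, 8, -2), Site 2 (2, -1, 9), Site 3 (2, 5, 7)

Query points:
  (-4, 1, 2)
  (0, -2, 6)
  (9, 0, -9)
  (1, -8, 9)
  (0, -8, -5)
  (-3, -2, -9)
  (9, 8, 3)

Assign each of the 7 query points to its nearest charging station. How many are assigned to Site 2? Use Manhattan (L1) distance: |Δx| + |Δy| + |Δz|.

3

(-4, 1, 2) — d to each: Site 1:12, Site 2:15, Site 3:15 → nearest is Site 1
(0, -2, 6) — d to each: Site 1:21, Site 2:6, Site 3:10 → nearest is Site 2
(9, 0, -9) — d to each: Site 1:27, Site 2:26, Site 3:28 → nearest is Site 2
(1, -8, 9) — d to each: Site 1:31, Site 2:8, Site 3:16 → nearest is Site 2
(0, -8, -5) — d to each: Site 1:22, Site 2:23, Site 3:27 → nearest is Site 1
(-3, -2, -9) — d to each: Site 1:17, Site 2:24, Site 3:28 → nearest is Site 1
(9, 8, 3) — d to each: Site 1:17, Site 2:22, Site 3:14 → nearest is Site 3
3 of the 7 points have Site 2 as nearest.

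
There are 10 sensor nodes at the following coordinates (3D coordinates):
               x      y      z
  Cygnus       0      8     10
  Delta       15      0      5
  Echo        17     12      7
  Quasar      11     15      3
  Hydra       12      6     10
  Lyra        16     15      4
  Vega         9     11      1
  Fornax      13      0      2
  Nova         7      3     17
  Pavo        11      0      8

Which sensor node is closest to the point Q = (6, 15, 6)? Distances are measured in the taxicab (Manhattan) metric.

d(Q, Cygnus) = |6−0| + |15−8| + |6−10| = 6 + 7 + 4 = 17
d(Q, Delta) = |6−15| + |15−0| + |6−5| = 9 + 15 + 1 = 25
d(Q, Echo) = |6−17| + |15−12| + |6−7| = 11 + 3 + 1 = 15
d(Q, Quasar) = |6−11| + |15−15| + |6−3| = 5 + 0 + 3 = 8
d(Q, Hydra) = |6−12| + |15−6| + |6−10| = 6 + 9 + 4 = 19
d(Q, Lyra) = |6−16| + |15−15| + |6−4| = 10 + 0 + 2 = 12
d(Q, Vega) = |6−9| + |15−11| + |6−1| = 3 + 4 + 5 = 12
d(Q, Fornax) = |6−13| + |15−0| + |6−2| = 7 + 15 + 4 = 26
d(Q, Nova) = |6−7| + |15−3| + |6−17| = 1 + 12 + 11 = 24
d(Q, Pavo) = |6−11| + |15−0| + |6−8| = 5 + 15 + 2 = 22
The smallest is to Quasar, so Q lies in the Voronoi region of Quasar.

Quasar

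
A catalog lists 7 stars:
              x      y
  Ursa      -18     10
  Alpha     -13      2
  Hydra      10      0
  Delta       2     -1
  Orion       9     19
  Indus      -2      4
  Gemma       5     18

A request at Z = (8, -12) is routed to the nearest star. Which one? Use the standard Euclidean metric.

Hydra

Compare squared distances (the ordering matches that of the actual distances):
d²(Z, Ursa) = (8−(-18))² + (-12−10)² = 676 + 484 = 1160
d²(Z, Alpha) = (8−(-13))² + (-12−2)² = 441 + 196 = 637
d²(Z, Hydra) = (8−10)² + (-12−0)² = 4 + 144 = 148
d²(Z, Delta) = (8−2)² + (-12−(-1))² = 36 + 121 = 157
d²(Z, Orion) = (8−9)² + (-12−19)² = 1 + 961 = 962
d²(Z, Indus) = (8−(-2))² + (-12−4)² = 100 + 256 = 356
d²(Z, Gemma) = (8−5)² + (-12−18)² = 9 + 900 = 909
The smallest is to Hydra, so Z lies in the Voronoi region of Hydra.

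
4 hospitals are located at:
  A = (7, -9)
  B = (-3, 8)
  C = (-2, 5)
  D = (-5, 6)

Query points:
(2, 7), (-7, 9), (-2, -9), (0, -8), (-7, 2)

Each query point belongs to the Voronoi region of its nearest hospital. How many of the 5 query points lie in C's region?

(2, 7) — d² to each: A:281, B:26, C:20, D:50 → nearest is C
(-7, 9) — d² to each: A:520, B:17, C:41, D:13 → nearest is D
(-2, -9) — d² to each: A:81, B:290, C:196, D:234 → nearest is A
(0, -8) — d² to each: A:50, B:265, C:173, D:221 → nearest is A
(-7, 2) — d² to each: A:317, B:52, C:34, D:20 → nearest is D
1 of the 5 points has C as nearest.

1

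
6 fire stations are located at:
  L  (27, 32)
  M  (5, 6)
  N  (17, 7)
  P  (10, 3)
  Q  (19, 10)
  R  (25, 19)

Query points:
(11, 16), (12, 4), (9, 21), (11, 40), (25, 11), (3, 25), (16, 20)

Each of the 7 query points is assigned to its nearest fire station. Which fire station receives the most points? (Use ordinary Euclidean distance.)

Q

(11, 16) — d² to each: L:512, M:136, N:117, P:170, Q:100, R:205 → nearest is Q
(12, 4) — d² to each: L:1009, M:53, N:34, P:5, Q:85, R:394 → nearest is P
(9, 21) — d² to each: L:445, M:241, N:260, P:325, Q:221, R:260 → nearest is Q
(11, 40) — d² to each: L:320, M:1192, N:1125, P:1370, Q:964, R:637 → nearest is L
(25, 11) — d² to each: L:445, M:425, N:80, P:289, Q:37, R:64 → nearest is Q
(3, 25) — d² to each: L:625, M:365, N:520, P:533, Q:481, R:520 → nearest is M
(16, 20) — d² to each: L:265, M:317, N:170, P:325, Q:109, R:82 → nearest is R
Tally — L:1, M:1, P:1, Q:3, R:1. Q captures the most (3).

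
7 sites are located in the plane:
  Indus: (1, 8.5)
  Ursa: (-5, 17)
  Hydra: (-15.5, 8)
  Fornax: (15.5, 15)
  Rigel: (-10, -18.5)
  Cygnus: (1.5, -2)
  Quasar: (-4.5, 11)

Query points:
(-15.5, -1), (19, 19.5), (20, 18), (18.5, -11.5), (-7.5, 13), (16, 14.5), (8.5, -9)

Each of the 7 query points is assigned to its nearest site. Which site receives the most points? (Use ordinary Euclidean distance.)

Fornax

(-15.5, -1) — d² to each: Indus:362.5, Ursa:434.25, Hydra:81, Fornax:1217, Rigel:336.5, Cygnus:290, Quasar:265 → nearest is Hydra
(19, 19.5) — d² to each: Indus:445, Ursa:582.25, Hydra:1322.5, Fornax:32.5, Rigel:2285, Cygnus:768.5, Quasar:624.5 → nearest is Fornax
(20, 18) — d² to each: Indus:451.25, Ursa:626, Hydra:1360.25, Fornax:29.25, Rigel:2232.25, Cygnus:742.25, Quasar:649.25 → nearest is Fornax
(18.5, -11.5) — d² to each: Indus:706.25, Ursa:1364.5, Hydra:1536.25, Fornax:711.25, Rigel:861.25, Cygnus:379.25, Quasar:1035.25 → nearest is Cygnus
(-7.5, 13) — d² to each: Indus:92.5, Ursa:22.25, Hydra:89, Fornax:533, Rigel:998.5, Cygnus:306, Quasar:13 → nearest is Quasar
(16, 14.5) — d² to each: Indus:261, Ursa:447.25, Hydra:1034.5, Fornax:0.5, Rigel:1765, Cygnus:482.5, Quasar:432.5 → nearest is Fornax
(8.5, -9) — d² to each: Indus:362.5, Ursa:858.25, Hydra:865, Fornax:625, Rigel:432.5, Cygnus:98, Quasar:569 → nearest is Cygnus
Tally — Hydra:1, Fornax:3, Cygnus:2, Quasar:1. Fornax captures the most (3).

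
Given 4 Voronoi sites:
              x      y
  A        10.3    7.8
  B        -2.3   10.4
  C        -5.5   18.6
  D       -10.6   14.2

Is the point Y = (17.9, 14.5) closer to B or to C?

B

Compare squared distances:
|YB|² = (17.9−(-2.3))² + (14.5−10.4)² = 408.04 + 16.81 = 424.85
|YC|² = (17.9−(-5.5))² + (14.5−18.6)² = 547.56 + 16.81 = 564.37
424.85 < 564.37, so B is closer.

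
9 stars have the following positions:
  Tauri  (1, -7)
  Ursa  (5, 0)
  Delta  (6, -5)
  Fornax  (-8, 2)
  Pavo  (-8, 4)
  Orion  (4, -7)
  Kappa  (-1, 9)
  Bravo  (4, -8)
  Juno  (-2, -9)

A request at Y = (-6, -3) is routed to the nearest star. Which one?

Compare squared distances (the ordering matches that of the actual distances):
d²(Y, Tauri) = 49 + 16 = 65
d²(Y, Ursa) = 121 + 9 = 130
d²(Y, Delta) = 144 + 4 = 148
d²(Y, Fornax) = 4 + 25 = 29
d²(Y, Pavo) = 4 + 49 = 53
d²(Y, Orion) = 100 + 16 = 116
d²(Y, Kappa) = 25 + 144 = 169
d²(Y, Bravo) = 100 + 25 = 125
d²(Y, Juno) = 16 + 36 = 52
Minimum is at Fornax.

Fornax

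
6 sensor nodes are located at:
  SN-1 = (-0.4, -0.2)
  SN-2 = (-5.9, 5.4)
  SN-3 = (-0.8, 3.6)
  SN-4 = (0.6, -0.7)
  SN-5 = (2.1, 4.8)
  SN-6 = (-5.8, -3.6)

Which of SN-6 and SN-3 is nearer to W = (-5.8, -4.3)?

Compare squared distances:
d²(W, SN-6) = (-5.8−(-5.8))² + (-4.3−(-3.6))² = 0 + 0.49 = 0.49
d²(W, SN-3) = (-5.8−(-0.8))² + (-4.3−3.6)² = 25 + 62.41 = 87.41
0.49 < 87.41, so SN-6 is closer.

SN-6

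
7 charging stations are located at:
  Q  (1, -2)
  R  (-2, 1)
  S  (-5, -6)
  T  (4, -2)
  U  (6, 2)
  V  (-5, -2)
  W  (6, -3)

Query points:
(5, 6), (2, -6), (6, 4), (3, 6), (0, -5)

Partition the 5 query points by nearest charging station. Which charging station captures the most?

U

(5, 6) — d² to each: Q:80, R:74, S:244, T:65, U:17, V:164, W:82 → nearest is U
(2, -6) — d² to each: Q:17, R:65, S:49, T:20, U:80, V:65, W:25 → nearest is Q
(6, 4) — d² to each: Q:61, R:73, S:221, T:40, U:4, V:157, W:49 → nearest is U
(3, 6) — d² to each: Q:68, R:50, S:208, T:65, U:25, V:128, W:90 → nearest is U
(0, -5) — d² to each: Q:10, R:40, S:26, T:25, U:85, V:34, W:40 → nearest is Q
Tally — Q:2, U:3. U captures the most (3).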